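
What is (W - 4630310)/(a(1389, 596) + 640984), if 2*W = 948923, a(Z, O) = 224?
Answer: -8311697/1282416 ≈ -6.4813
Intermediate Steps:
W = 948923/2 (W = (½)*948923 = 948923/2 ≈ 4.7446e+5)
(W - 4630310)/(a(1389, 596) + 640984) = (948923/2 - 4630310)/(224 + 640984) = -8311697/2/641208 = -8311697/2*1/641208 = -8311697/1282416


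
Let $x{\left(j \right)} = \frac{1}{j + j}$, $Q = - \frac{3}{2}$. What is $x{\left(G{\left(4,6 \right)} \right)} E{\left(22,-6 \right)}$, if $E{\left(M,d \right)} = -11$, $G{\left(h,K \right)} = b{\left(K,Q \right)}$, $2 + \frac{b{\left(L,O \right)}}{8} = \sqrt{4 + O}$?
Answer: $\frac{11}{12} + \frac{11 \sqrt{10}}{48} \approx 1.6414$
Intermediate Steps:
$Q = - \frac{3}{2}$ ($Q = \left(-3\right) \frac{1}{2} = - \frac{3}{2} \approx -1.5$)
$b{\left(L,O \right)} = -16 + 8 \sqrt{4 + O}$
$G{\left(h,K \right)} = -16 + 4 \sqrt{10}$ ($G{\left(h,K \right)} = -16 + 8 \sqrt{4 - \frac{3}{2}} = -16 + 8 \sqrt{\frac{5}{2}} = -16 + 8 \frac{\sqrt{10}}{2} = -16 + 4 \sqrt{10}$)
$x{\left(j \right)} = \frac{1}{2 j}$
$x{\left(G{\left(4,6 \right)} \right)} E{\left(22,-6 \right)} = \frac{1}{2 \left(-16 + 4 \sqrt{10}\right)} \left(-11\right) = - \frac{11}{2 \left(-16 + 4 \sqrt{10}\right)}$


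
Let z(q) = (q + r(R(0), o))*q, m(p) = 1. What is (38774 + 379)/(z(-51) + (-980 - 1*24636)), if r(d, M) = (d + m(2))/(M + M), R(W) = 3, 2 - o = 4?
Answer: -39153/22964 ≈ -1.7050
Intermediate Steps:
o = -2 (o = 2 - 1*4 = 2 - 4 = -2)
r(d, M) = (1 + d)/(2*M) (r(d, M) = (d + 1)/(M + M) = (1 + d)/((2*M)) = (1 + d)*(1/(2*M)) = (1 + d)/(2*M))
z(q) = q*(-1 + q) (z(q) = (q + (½)*(1 + 3)/(-2))*q = (q + (½)*(-½)*4)*q = (q - 1)*q = (-1 + q)*q = q*(-1 + q))
(38774 + 379)/(z(-51) + (-980 - 1*24636)) = (38774 + 379)/(-51*(-1 - 51) + (-980 - 1*24636)) = 39153/(-51*(-52) + (-980 - 24636)) = 39153/(2652 - 25616) = 39153/(-22964) = 39153*(-1/22964) = -39153/22964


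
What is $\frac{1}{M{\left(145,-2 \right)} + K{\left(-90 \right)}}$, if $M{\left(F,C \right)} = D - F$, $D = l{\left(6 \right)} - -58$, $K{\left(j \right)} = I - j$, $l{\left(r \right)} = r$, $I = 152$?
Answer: $\frac{1}{161} \approx 0.0062112$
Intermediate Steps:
$K{\left(j \right)} = 152 - j$
$D = 64$ ($D = 6 - -58 = 6 + 58 = 64$)
$M{\left(F,C \right)} = 64 - F$
$\frac{1}{M{\left(145,-2 \right)} + K{\left(-90 \right)}} = \frac{1}{\left(64 - 145\right) + \left(152 - -90\right)} = \frac{1}{\left(64 - 145\right) + \left(152 + 90\right)} = \frac{1}{-81 + 242} = \frac{1}{161}$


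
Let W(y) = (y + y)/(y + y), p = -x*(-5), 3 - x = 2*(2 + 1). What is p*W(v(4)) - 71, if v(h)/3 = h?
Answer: -86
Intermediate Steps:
x = -3 (x = 3 - 2*(2 + 1) = 3 - 2*3 = 3 - 1*6 = 3 - 6 = -3)
v(h) = 3*h
p = -15 (p = -1*(-3)*(-5) = 3*(-5) = -15)
W(y) = 1 (W(y) = (2*y)/((2*y)) = (2*y)*(1/(2*y)) = 1)
p*W(v(4)) - 71 = -15*1 - 71 = -15 - 71 = -86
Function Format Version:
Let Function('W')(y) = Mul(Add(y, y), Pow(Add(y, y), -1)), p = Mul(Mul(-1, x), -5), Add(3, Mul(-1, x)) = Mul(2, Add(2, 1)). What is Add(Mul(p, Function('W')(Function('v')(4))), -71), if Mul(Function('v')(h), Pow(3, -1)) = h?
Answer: -86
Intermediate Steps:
x = -3 (x = Add(3, Mul(-1, Mul(2, Add(2, 1)))) = Add(3, Mul(-1, Mul(2, 3))) = Add(3, Mul(-1, 6)) = Add(3, -6) = -3)
Function('v')(h) = Mul(3, h)
p = -15 (p = Mul(Mul(-1, -3), -5) = Mul(3, -5) = -15)
Function('W')(y) = 1 (Function('W')(y) = Mul(Mul(2, y), Pow(Mul(2, y), -1)) = Mul(Mul(2, y), Mul(Rational(1, 2), Pow(y, -1))) = 1)
Add(Mul(p, Function('W')(Function('v')(4))), -71) = Add(Mul(-15, 1), -71) = Add(-15, -71) = -86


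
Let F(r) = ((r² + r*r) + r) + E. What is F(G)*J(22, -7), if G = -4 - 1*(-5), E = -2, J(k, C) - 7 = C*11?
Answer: -70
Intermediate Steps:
J(k, C) = 7 + 11*C (J(k, C) = 7 + C*11 = 7 + 11*C)
G = 1 (G = -4 + 5 = 1)
F(r) = -2 + r + 2*r² (F(r) = ((r² + r*r) + r) - 2 = ((r² + r²) + r) - 2 = (2*r² + r) - 2 = (r + 2*r²) - 2 = -2 + r + 2*r²)
F(G)*J(22, -7) = (-2 + 1 + 2*1²)*(7 + 11*(-7)) = (-2 + 1 + 2*1)*(7 - 77) = (-2 + 1 + 2)*(-70) = 1*(-70) = -70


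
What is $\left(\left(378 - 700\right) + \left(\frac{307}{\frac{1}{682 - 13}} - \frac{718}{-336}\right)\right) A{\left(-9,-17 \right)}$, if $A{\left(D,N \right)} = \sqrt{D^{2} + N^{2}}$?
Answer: $\frac{34450607 \sqrt{370}}{168} \approx 3.9445 \cdot 10^{6}$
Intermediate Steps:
$\left(\left(378 - 700\right) + \left(\frac{307}{\frac{1}{682 - 13}} - \frac{718}{-336}\right)\right) A{\left(-9,-17 \right)} = \left(\left(378 - 700\right) + \left(\frac{307}{\frac{1}{682 - 13}} - \frac{718}{-336}\right)\right) \sqrt{\left(-9\right)^{2} + \left(-17\right)^{2}} = \left(\left(378 - 700\right) - \left(- \frac{359}{168} - \frac{307}{\frac{1}{669}}\right)\right) \sqrt{81 + 289} = \left(-322 + \left(307 \frac{1}{\frac{1}{669}} + \frac{359}{168}\right)\right) \sqrt{370} = \left(-322 + \left(307 \cdot 669 + \frac{359}{168}\right)\right) \sqrt{370} = \left(-322 + \left(205383 + \frac{359}{168}\right)\right) \sqrt{370} = \left(-322 + \frac{34504703}{168}\right) \sqrt{370} = \frac{34450607 \sqrt{370}}{168}$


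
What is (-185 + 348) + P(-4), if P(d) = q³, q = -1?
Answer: 162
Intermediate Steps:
P(d) = -1 (P(d) = (-1)³ = -1)
(-185 + 348) + P(-4) = (-185 + 348) - 1 = 163 - 1 = 162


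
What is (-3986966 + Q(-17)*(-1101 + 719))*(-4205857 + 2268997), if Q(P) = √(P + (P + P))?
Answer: 7722194966760 + 739880520*I*√51 ≈ 7.7222e+12 + 5.2838e+9*I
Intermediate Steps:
Q(P) = √3*√P (Q(P) = √(P + 2*P) = √(3*P) = √3*√P)
(-3986966 + Q(-17)*(-1101 + 719))*(-4205857 + 2268997) = (-3986966 + (√3*√(-17))*(-1101 + 719))*(-4205857 + 2268997) = (-3986966 + (√3*(I*√17))*(-382))*(-1936860) = (-3986966 + (I*√51)*(-382))*(-1936860) = (-3986966 - 382*I*√51)*(-1936860) = 7722194966760 + 739880520*I*√51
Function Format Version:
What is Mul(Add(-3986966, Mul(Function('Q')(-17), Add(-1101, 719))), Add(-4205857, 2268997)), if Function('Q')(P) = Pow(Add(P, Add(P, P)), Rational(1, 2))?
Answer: Add(7722194966760, Mul(739880520, I, Pow(51, Rational(1, 2)))) ≈ Add(7.7222e+12, Mul(5.2838e+9, I))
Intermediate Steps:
Function('Q')(P) = Mul(Pow(3, Rational(1, 2)), Pow(P, Rational(1, 2))) (Function('Q')(P) = Pow(Add(P, Mul(2, P)), Rational(1, 2)) = Pow(Mul(3, P), Rational(1, 2)) = Mul(Pow(3, Rational(1, 2)), Pow(P, Rational(1, 2))))
Mul(Add(-3986966, Mul(Function('Q')(-17), Add(-1101, 719))), Add(-4205857, 2268997)) = Mul(Add(-3986966, Mul(Mul(Pow(3, Rational(1, 2)), Pow(-17, Rational(1, 2))), Add(-1101, 719))), Add(-4205857, 2268997)) = Mul(Add(-3986966, Mul(Mul(Pow(3, Rational(1, 2)), Mul(I, Pow(17, Rational(1, 2)))), -382)), -1936860) = Mul(Add(-3986966, Mul(Mul(I, Pow(51, Rational(1, 2))), -382)), -1936860) = Mul(Add(-3986966, Mul(-382, I, Pow(51, Rational(1, 2)))), -1936860) = Add(7722194966760, Mul(739880520, I, Pow(51, Rational(1, 2))))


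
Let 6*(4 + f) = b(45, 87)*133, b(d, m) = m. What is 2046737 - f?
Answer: 4089625/2 ≈ 2.0448e+6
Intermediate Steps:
f = 3849/2 (f = -4 + (87*133)/6 = -4 + (⅙)*11571 = -4 + 3857/2 = 3849/2 ≈ 1924.5)
2046737 - f = 2046737 - 1*3849/2 = 2046737 - 3849/2 = 4089625/2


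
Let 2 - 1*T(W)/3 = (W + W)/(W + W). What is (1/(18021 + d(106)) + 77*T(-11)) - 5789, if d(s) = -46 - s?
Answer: -99315901/17869 ≈ -5558.0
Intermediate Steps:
T(W) = 3 (T(W) = 6 - 3*(W + W)/(W + W) = 6 - 3*2*W/(2*W) = 6 - 3*2*W*1/(2*W) = 6 - 3*1 = 6 - 3 = 3)
(1/(18021 + d(106)) + 77*T(-11)) - 5789 = (1/(18021 + (-46 - 1*106)) + 77*3) - 5789 = (1/(18021 + (-46 - 106)) + 231) - 5789 = (1/(18021 - 152) + 231) - 5789 = (1/17869 + 231) - 5789 = 4127740/17869 - 5789 = -99315901/17869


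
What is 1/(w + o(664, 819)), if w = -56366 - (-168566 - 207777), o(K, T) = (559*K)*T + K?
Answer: 1/304313785 ≈ 3.2861e-9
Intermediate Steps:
o(K, T) = K + 559*K*T (o(K, T) = 559*K*T + K = K + 559*K*T)
w = 319977 (w = -56366 - 1*(-376343) = -56366 + 376343 = 319977)
1/(w + o(664, 819)) = 1/(319977 + 664*(1 + 559*819)) = 1/(319977 + 664*(1 + 457821)) = 1/(319977 + 664*457822) = 1/(319977 + 303993808) = 1/304313785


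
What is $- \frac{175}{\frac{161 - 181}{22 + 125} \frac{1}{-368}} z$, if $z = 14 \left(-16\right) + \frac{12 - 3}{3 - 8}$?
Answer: $106880172$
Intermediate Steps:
$z = - \frac{1129}{5}$ ($z = -224 + \frac{9}{-5} = -224 + 9 \left(- \frac{1}{5}\right) = -224 - \frac{9}{5} = - \frac{1129}{5} \approx -225.8$)
$- \frac{175}{\frac{161 - 181}{22 + 125} \frac{1}{-368}} z = - \frac{175}{\frac{161 - 181}{22 + 125} \frac{1}{-368}} \left(- \frac{1129}{5}\right) = - \frac{175}{- \frac{20}{147} \left(- \frac{1}{368}\right)} \left(- \frac{1129}{5}\right) = - \frac{175}{\left(-20\right) \frac{1}{147} \left(- \frac{1}{368}\right)} \left(- \frac{1129}{5}\right) = - \frac{175}{\left(- \frac{20}{147}\right) \left(- \frac{1}{368}\right)} \left(- \frac{1129}{5}\right) = - \frac{175}{\frac{5}{13524}} \left(- \frac{1129}{5}\right) = \left(-175\right) \frac{13524}{5} \left(- \frac{1129}{5}\right) = \left(-473340\right) \left(- \frac{1129}{5}\right) = 106880172$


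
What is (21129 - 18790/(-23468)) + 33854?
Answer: 645179917/11734 ≈ 54984.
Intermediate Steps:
(21129 - 18790/(-23468)) + 33854 = (21129 - 18790*(-1/23468)) + 33854 = (21129 + 9395/11734) + 33854 = 247937081/11734 + 33854 = 645179917/11734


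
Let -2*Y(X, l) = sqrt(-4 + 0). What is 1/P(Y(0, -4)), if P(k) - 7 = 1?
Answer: 1/8 ≈ 0.12500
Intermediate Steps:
Y(X, l) = -I (Y(X, l) = -sqrt(-4 + 0)/2 = -I)
P(k) = 8 (P(k) = 7 + 1 = 8)
1/P(Y(0, -4)) = 1/8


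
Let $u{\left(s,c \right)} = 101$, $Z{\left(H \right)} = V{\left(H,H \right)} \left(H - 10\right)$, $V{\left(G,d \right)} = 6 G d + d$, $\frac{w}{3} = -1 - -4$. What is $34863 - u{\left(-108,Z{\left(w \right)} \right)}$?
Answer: $34762$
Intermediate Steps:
$w = 9$ ($w = 3 \left(-1 - -4\right) = 3 \left(-1 + 4\right) = 3 \cdot 3 = 9$)
$V{\left(G,d \right)} = d + 6 G d$ ($V{\left(G,d \right)} = 6 G d + d = d + 6 G d$)
$Z{\left(H \right)} = H \left(1 + 6 H\right) \left(-10 + H\right)$ ($Z{\left(H \right)} = H \left(1 + 6 H\right) \left(H - 10\right) = H \left(1 + 6 H\right) \left(-10 + H\right)$)
$34863 - u{\left(-108,Z{\left(w \right)} \right)} = 34863 - 101 = 34762$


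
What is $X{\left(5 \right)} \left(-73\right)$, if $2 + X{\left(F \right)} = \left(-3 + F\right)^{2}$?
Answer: $-146$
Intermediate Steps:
$X{\left(F \right)} = -2 + \left(-3 + F\right)^{2}$
$X{\left(5 \right)} \left(-73\right) = \left(-2 + \left(-3 + 5\right)^{2}\right) \left(-73\right) = \left(-2 + 2^{2}\right) \left(-73\right) = \left(-2 + 4\right) \left(-73\right) = 2 \left(-73\right) = -146$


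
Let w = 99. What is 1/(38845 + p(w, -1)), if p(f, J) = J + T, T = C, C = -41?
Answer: 1/38803 ≈ 2.5771e-5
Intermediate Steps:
T = -41
p(f, J) = -41 + J (p(f, J) = J - 41 = -41 + J)
1/(38845 + p(w, -1)) = 1/(38845 + (-41 - 1)) = 1/(38845 - 42) = 1/38803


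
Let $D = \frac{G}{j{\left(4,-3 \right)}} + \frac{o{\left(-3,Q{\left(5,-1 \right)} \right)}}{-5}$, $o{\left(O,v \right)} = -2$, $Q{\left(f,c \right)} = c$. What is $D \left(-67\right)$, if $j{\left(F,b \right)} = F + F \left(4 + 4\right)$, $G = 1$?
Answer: $- \frac{5159}{180} \approx -28.661$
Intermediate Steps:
$j{\left(F,b \right)} = 9 F$ ($j{\left(F,b \right)} = F + F 8 = F + 8 F = 9 F$)
$D = \frac{77}{180}$ ($D = 1 \frac{1}{9 \cdot 4} - \frac{2}{-5} = 1 \cdot \frac{1}{36} - - \frac{2}{5} = 1 \cdot \frac{1}{36} + \frac{2}{5} = \frac{1}{36} + \frac{2}{5} = \frac{77}{180} \approx 0.42778$)
$D \left(-67\right) = \frac{77}{180} \left(-67\right) = - \frac{5159}{180}$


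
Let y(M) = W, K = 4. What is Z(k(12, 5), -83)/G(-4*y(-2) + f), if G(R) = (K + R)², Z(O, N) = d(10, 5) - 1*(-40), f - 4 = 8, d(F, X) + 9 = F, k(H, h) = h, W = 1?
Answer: 41/144 ≈ 0.28472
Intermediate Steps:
d(F, X) = -9 + F
f = 12 (f = 4 + 8 = 12)
y(M) = 1
Z(O, N) = 41 (Z(O, N) = (-9 + 10) - 1*(-40) = 1 + 40 = 41)
G(R) = (4 + R)²
Z(k(12, 5), -83)/G(-4*y(-2) + f) = 41/((4 + (-4*1 + 12))²) = 41/((4 + (-4 + 12))²) = 41/((4 + 8)²) = 41/(12²) = 41/144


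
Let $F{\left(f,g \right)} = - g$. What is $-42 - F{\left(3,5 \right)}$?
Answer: $-37$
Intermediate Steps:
$-42 - F{\left(3,5 \right)} = -42 - \left(-1\right) 5 = -42 - -5 = -42 + 5 = -37$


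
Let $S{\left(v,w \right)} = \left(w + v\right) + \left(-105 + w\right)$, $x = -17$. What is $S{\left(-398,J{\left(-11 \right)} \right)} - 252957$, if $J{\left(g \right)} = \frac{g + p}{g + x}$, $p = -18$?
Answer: $- \frac{3548411}{14} \approx -2.5346 \cdot 10^{5}$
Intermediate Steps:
$J{\left(g \right)} = \frac{-18 + g}{-17 + g}$ ($J{\left(g \right)} = \frac{g - 18}{g - 17} = \frac{-18 + g}{-17 + g}$)
$S{\left(v,w \right)} = -105 + v + 2 w$ ($S{\left(v,w \right)} = \left(v + w\right) + \left(-105 + w\right) = -105 + v + 2 w$)
$S{\left(-398,J{\left(-11 \right)} \right)} - 252957 = \left(-105 - 398 + 2 \frac{-18 - 11}{-17 - 11}\right) - 252957 = \left(-105 - 398 + 2 \frac{1}{-28} \left(-29\right)\right) - 252957 = \left(-105 - 398 + 2 \left(\left(- \frac{1}{28}\right) \left(-29\right)\right)\right) - 252957 = \left(-105 - 398 + 2 \cdot \frac{29}{28}\right) - 252957 = \left(-105 - 398 + \frac{29}{14}\right) - 252957 = - \frac{7013}{14} - 252957 = - \frac{3548411}{14}$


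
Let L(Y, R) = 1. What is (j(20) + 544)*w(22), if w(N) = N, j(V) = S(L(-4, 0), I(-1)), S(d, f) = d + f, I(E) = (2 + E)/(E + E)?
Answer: 11979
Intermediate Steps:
I(E) = (2 + E)/(2*E) (I(E) = (2 + E)/((2*E)) = (2 + E)*(1/(2*E)) = (2 + E)/(2*E))
j(V) = ½ (j(V) = 1 + (½)*(2 - 1)/(-1) = 1 + (½)*(-1)*1 = 1 - ½ = ½)
(j(20) + 544)*w(22) = (½ + 544)*22 = (1089/2)*22 = 11979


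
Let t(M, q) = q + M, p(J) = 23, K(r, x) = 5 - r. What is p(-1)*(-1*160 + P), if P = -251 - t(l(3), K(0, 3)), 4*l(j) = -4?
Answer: -9545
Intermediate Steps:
l(j) = -1 (l(j) = (¼)*(-4) = -1)
t(M, q) = M + q
P = -255 (P = -251 - (-1 + (5 - 1*0)) = -251 - (-1 + (5 + 0)) = -251 - (-1 + 5) = -251 - 1*4 = -251 - 4 = -255)
p(-1)*(-1*160 + P) = 23*(-1*160 - 255) = 23*(-160 - 255) = 23*(-415) = -9545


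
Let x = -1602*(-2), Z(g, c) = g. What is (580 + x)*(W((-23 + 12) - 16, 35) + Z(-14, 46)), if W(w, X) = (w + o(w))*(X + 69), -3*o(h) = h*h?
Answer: -106307696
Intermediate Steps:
o(h) = -h**2/3 (o(h) = -h*h/3 = -h**2/3)
x = 3204
W(w, X) = (69 + X)*(w - w**2/3) (W(w, X) = (w - w**2/3)*(X + 69) = (w - w**2/3)*(69 + X) = (69 + X)*(w - w**2/3))
(580 + x)*(W((-23 + 12) - 16, 35) + Z(-14, 46)) = (580 + 3204)*(((-23 + 12) - 16)*(207 - 69*((-23 + 12) - 16) + 3*35 - 1*35*((-23 + 12) - 16))/3 - 14) = 3784*((-11 - 16)*(207 - 69*(-11 - 16) + 105 - 1*35*(-11 - 16))/3 - 14) = 3784*((1/3)*(-27)*(207 - 69*(-27) + 105 - 1*35*(-27)) - 14) = 3784*((1/3)*(-27)*(207 + 1863 + 105 + 945) - 14) = 3784*((1/3)*(-27)*3120 - 14) = 3784*(-28080 - 14) = 3784*(-28094) = -106307696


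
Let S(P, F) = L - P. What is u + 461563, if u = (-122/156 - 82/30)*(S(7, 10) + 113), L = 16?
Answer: 29973718/65 ≈ 4.6113e+5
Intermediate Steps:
S(P, F) = 16 - P
u = -27877/65 (u = (-122/156 - 82/30)*((16 - 1*7) + 113) = (-122*1/156 - 82*1/30)*((16 - 7) + 113) = (-61/78 - 41/15)*(9 + 113) = -457/130*122 = -27877/65 ≈ -428.88)
u + 461563 = -27877/65 + 461563 = 29973718/65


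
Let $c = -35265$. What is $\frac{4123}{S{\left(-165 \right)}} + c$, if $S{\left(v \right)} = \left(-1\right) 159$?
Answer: $- \frac{5611258}{159} \approx -35291.0$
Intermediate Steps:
$S{\left(v \right)} = -159$
$\frac{4123}{S{\left(-165 \right)}} + c = \frac{4123}{-159} - 35265 = 4123 \left(- \frac{1}{159}\right) - 35265 = - \frac{4123}{159} - 35265 = - \frac{5611258}{159}$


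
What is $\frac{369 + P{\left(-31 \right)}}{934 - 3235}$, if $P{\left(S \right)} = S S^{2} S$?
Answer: $- \frac{923890}{2301} \approx -401.52$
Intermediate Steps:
$P{\left(S \right)} = S^{4}$ ($P{\left(S \right)} = S^{3} S = S^{4}$)
$\frac{369 + P{\left(-31 \right)}}{934 - 3235} = \frac{369 + \left(-31\right)^{4}}{934 - 3235} = \frac{369 + 923521}{-2301} = 923890 \left(- \frac{1}{2301}\right) = - \frac{923890}{2301}$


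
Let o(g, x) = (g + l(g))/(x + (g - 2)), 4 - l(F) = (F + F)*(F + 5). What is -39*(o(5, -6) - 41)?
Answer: 416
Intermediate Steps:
l(F) = 4 - 2*F*(5 + F) (l(F) = 4 - (F + F)*(F + 5) = 4 - 2*F*(5 + F))
o(g, x) = (4 - 9*g - 2*g²)/(-2 + g + x) (o(g, x) = (g + (4 - 10*g - 2*g²))/(x + (g - 2)) = (4 - 9*g - 2*g²)/(x + (-2 + g)) = (4 - 9*g - 2*g²)/(-2 + g + x))
-39*(o(5, -6) - 41) = -39*((4 - 9*5 - 2*5²)/(-2 + 5 - 6) - 41) = -39*((4 - 45 - 2*25)/(-3) - 41) = -39*(-(4 - 45 - 50)/3 - 41) = -39*(-⅓*(-91) - 41) = -39*(91/3 - 41) = -39*(-32/3) = 416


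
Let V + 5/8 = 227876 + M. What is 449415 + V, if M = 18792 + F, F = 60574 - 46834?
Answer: 5678579/8 ≈ 7.0982e+5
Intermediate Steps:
F = 13740
M = 32532 (M = 18792 + 13740 = 32532)
V = 2083259/8 (V = -5/8 + (227876 + 32532) = -5/8 + 260408 = 2083259/8 ≈ 2.6041e+5)
449415 + V = 449415 + 2083259/8 = 5678579/8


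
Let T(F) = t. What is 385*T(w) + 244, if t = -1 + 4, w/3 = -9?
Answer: 1399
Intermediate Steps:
w = -27 (w = 3*(-9) = -27)
t = 3
T(F) = 3
385*T(w) + 244 = 385*3 + 244 = 1155 + 244 = 1399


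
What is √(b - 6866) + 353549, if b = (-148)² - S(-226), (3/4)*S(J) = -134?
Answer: 353549 + 5*√5478/3 ≈ 3.5367e+5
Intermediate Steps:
S(J) = -536/3 (S(J) = (4/3)*(-134) = -536/3)
b = 66248/3 (b = (-148)² - 1*(-536/3) = 21904 + 536/3 = 66248/3 ≈ 22083.)
√(b - 6866) + 353549 = √(66248/3 - 6866) + 353549 = √(45650/3) + 353549 = 5*√5478/3 + 353549 = 353549 + 5*√5478/3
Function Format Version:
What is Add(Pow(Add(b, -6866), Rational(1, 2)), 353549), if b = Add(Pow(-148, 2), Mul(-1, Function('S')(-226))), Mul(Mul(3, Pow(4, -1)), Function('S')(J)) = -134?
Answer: Add(353549, Mul(Rational(5, 3), Pow(5478, Rational(1, 2)))) ≈ 3.5367e+5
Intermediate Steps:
Function('S')(J) = Rational(-536, 3) (Function('S')(J) = Mul(Rational(4, 3), -134) = Rational(-536, 3))
b = Rational(66248, 3) (b = Add(Pow(-148, 2), Mul(-1, Rational(-536, 3))) = Add(21904, Rational(536, 3)) = Rational(66248, 3) ≈ 22083.)
Add(Pow(Add(b, -6866), Rational(1, 2)), 353549) = Add(Pow(Add(Rational(66248, 3), -6866), Rational(1, 2)), 353549) = Add(Pow(Rational(45650, 3), Rational(1, 2)), 353549) = Add(Mul(Rational(5, 3), Pow(5478, Rational(1, 2))), 353549) = Add(353549, Mul(Rational(5, 3), Pow(5478, Rational(1, 2))))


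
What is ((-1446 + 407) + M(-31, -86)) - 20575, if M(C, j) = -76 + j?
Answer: -21776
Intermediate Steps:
((-1446 + 407) + M(-31, -86)) - 20575 = ((-1446 + 407) + (-76 - 86)) - 20575 = (-1039 - 162) - 20575 = -1201 - 20575 = -21776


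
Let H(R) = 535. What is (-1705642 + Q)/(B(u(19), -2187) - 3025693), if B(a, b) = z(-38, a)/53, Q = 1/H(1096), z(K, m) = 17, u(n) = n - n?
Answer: 5373719873/9532612880 ≈ 0.56372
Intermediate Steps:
u(n) = 0
Q = 1/535 ≈ 0.0018692
B(a, b) = 17/53
(-1705642 + Q)/(B(u(19), -2187) - 3025693) = (-1705642 + 1/535)/(17/53 - 3025693) = -912518469/(535*(-160361712/53)) = -912518469/535*(-53/160361712) = 5373719873/9532612880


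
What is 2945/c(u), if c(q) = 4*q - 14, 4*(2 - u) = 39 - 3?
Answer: -2945/42 ≈ -70.119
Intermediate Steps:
u = -7 (u = 2 - (39 - 3)/4 = 2 - ¼*36 = 2 - 9 = -7)
c(q) = -14 + 4*q
2945/c(u) = 2945/(-14 + 4*(-7)) = 2945/(-14 - 28) = 2945/(-42) = 2945*(-1/42) = -2945/42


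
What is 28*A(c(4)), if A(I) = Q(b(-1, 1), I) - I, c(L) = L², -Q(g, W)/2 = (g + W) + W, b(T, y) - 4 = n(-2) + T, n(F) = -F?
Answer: -2520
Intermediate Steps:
b(T, y) = 6 + T (b(T, y) = 4 + (-1*(-2) + T) = 4 + (2 + T) = 6 + T)
Q(g, W) = -4*W - 2*g (Q(g, W) = -2*((g + W) + W) = -2*((W + g) + W) = -2*(g + 2*W) = -4*W - 2*g)
A(I) = -10 - 5*I (A(I) = (-4*I - 2*(6 - 1)) - I = (-4*I - 2*5) - I = (-4*I - 10) - I = (-10 - 4*I) - I = -10 - 5*I)
28*A(c(4)) = 28*(-10 - 5*4²) = 28*(-10 - 5*16) = 28*(-10 - 80) = 28*(-90) = -2520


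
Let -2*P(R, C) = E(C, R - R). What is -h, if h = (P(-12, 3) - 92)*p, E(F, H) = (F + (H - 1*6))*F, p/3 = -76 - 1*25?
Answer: -53025/2 ≈ -26513.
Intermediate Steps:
p = -303 (p = 3*(-76 - 1*25) = 3*(-76 - 25) = 3*(-101) = -303)
E(F, H) = F*(-6 + F + H) (E(F, H) = (F + (H - 6))*F = (F + (-6 + H))*F = (-6 + F + H)*F = F*(-6 + F + H))
P(R, C) = -C*(-6 + C)/2 (P(R, C) = -C*(-6 + C + (R - R))/2 = -C*(-6 + C + 0)/2 = -C*(-6 + C)/2)
h = 53025/2 (h = ((½)*3*(6 - 1*3) - 92)*(-303) = ((½)*3*(6 - 3) - 92)*(-303) = ((½)*3*3 - 92)*(-303) = (9/2 - 92)*(-303) = -175/2*(-303) = 53025/2 ≈ 26513.)
-h = -1*53025/2 = -53025/2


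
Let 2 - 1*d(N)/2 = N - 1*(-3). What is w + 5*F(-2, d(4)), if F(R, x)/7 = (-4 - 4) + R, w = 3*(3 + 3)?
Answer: -332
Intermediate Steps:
d(N) = -2 - 2*N (d(N) = 4 - 2*(N - 1*(-3)) = 4 - 2*(N + 3) = 4 - 2*(3 + N) = 4 + (-6 - 2*N) = -2 - 2*N)
w = 18 (w = 3*6 = 18)
F(R, x) = -56 + 7*R (F(R, x) = 7*((-4 - 4) + R) = 7*(-8 + R) = -56 + 7*R)
w + 5*F(-2, d(4)) = 18 + 5*(-56 + 7*(-2)) = 18 + 5*(-56 - 14) = 18 + 5*(-70) = 18 - 350 = -332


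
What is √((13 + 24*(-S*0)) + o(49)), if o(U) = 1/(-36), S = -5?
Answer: √467/6 ≈ 3.6017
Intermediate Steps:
o(U) = -1/36
√((13 + 24*(-S*0)) + o(49)) = √((13 + 24*(-1*(-5)*0)) - 1/36) = √((13 + 24*(5*0)) - 1/36) = √((13 + 24*0) - 1/36) = √((13 + 0) - 1/36) = √(13 - 1/36) = √(467/36) = √467/6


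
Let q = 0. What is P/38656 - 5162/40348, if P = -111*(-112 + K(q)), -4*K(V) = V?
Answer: 4719751/24370192 ≈ 0.19367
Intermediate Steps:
K(V) = -V/4
P = 12432 (P = -111*(-112 - ¼*0) = -111*(-112 + 0) = -111*(-112) = 12432)
P/38656 - 5162/40348 = 12432/38656 - 5162/40348 = 12432*(1/38656) - 5162*1/40348 = 777/2416 - 2581/20174 = 4719751/24370192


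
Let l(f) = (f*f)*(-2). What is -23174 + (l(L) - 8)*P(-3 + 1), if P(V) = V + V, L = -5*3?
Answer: -21342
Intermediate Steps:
L = -15
P(V) = 2*V
l(f) = -2*f**2 (l(f) = f**2*(-2) = -2*f**2)
-23174 + (l(L) - 8)*P(-3 + 1) = -23174 + (-2*(-15)**2 - 8)*(2*(-3 + 1)) = -23174 + (-2*225 - 8)*(2*(-2)) = -23174 + (-450 - 8)*(-4) = -23174 - 458*(-4) = -23174 + 1832 = -21342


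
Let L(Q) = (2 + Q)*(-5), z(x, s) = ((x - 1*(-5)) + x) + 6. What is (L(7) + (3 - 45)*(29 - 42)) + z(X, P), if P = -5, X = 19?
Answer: 550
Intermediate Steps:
z(x, s) = 11 + 2*x (z(x, s) = ((x + 5) + x) + 6 = ((5 + x) + x) + 6 = (5 + 2*x) + 6 = 11 + 2*x)
L(Q) = -10 - 5*Q
(L(7) + (3 - 45)*(29 - 42)) + z(X, P) = ((-10 - 5*7) + (3 - 45)*(29 - 42)) + (11 + 2*19) = ((-10 - 35) - 42*(-13)) + (11 + 38) = (-45 + 546) + 49 = 501 + 49 = 550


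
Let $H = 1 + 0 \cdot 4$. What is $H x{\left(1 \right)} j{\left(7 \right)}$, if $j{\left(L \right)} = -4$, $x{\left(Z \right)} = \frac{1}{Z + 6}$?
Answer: $- \frac{4}{7} \approx -0.57143$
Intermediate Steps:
$H = 1$ ($H = 1 + 0 = 1$)
$x{\left(Z \right)} = \frac{1}{6 + Z}$
$H x{\left(1 \right)} j{\left(7 \right)} = 1 \frac{1}{6 + 1} \left(-4\right) = 1 \cdot \frac{1}{7} \left(-4\right) = \frac{1}{7} \left(-4\right) = - \frac{4}{7}$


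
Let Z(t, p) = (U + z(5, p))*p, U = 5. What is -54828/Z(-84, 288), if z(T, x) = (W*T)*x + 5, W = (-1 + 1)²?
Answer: -1523/80 ≈ -19.038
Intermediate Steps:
W = 0 (W = 0² = 0)
z(T, x) = 5 (z(T, x) = (0*T)*x + 5 = 0*x + 5 = 0 + 5 = 5)
Z(t, p) = 10*p (Z(t, p) = (5 + 5)*p = 10*p)
-54828/Z(-84, 288) = -54828/(10*288) = -54828/2880 = -54828*1/2880 = -1523/80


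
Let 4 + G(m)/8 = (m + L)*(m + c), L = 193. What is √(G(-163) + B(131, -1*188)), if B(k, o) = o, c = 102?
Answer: 2*I*√3715 ≈ 121.9*I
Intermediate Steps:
G(m) = -32 + 8*(102 + m)*(193 + m) (G(m) = -32 + 8*((m + 193)*(m + 102)) = -32 + 8*((193 + m)*(102 + m)) = -32 + 8*((102 + m)*(193 + m)) = -32 + 8*(102 + m)*(193 + m))
√(G(-163) + B(131, -1*188)) = √((157456 + 8*(-163)² + 2360*(-163)) - 1*188) = √((157456 + 8*26569 - 384680) - 188) = √((157456 + 212552 - 384680) - 188) = √(-14672 - 188) = √(-14860) = 2*I*√3715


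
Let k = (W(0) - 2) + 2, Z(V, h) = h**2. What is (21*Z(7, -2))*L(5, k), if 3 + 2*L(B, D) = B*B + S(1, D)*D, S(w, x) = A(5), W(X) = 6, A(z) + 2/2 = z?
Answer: 1932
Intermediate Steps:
A(z) = -1 + z
S(w, x) = 4 (S(w, x) = -1 + 5 = 4)
k = 6 (k = (6 - 2) + 2 = 4 + 2 = 6)
L(B, D) = -3/2 + B**2/2 + 2*D (L(B, D) = -3/2 + (B*B + 4*D)/2 = -3/2 + (B**2 + 4*D)/2 = -3/2 + (B**2/2 + 2*D) = -3/2 + B**2/2 + 2*D)
(21*Z(7, -2))*L(5, k) = (21*(-2)**2)*(-3/2 + (1/2)*5**2 + 2*6) = (21*4)*(-3/2 + (1/2)*25 + 12) = 84*(-3/2 + 25/2 + 12) = 84*23 = 1932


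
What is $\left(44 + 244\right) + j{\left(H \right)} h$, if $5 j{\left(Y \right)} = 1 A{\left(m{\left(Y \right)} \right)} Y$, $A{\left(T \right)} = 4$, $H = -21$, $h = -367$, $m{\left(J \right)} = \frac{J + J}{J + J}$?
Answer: $\frac{32268}{5} \approx 6453.6$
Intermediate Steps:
$m{\left(J \right)} = 1$ ($m{\left(J \right)} = \frac{2 J}{2 J} = 2 J \frac{1}{2 J} = 1$)
$j{\left(Y \right)} = \frac{4 Y}{5}$ ($j{\left(Y \right)} = \frac{1 \cdot 4 Y}{5} = \frac{4 Y}{5}$)
$\left(44 + 244\right) + j{\left(H \right)} h = \left(44 + 244\right) + \frac{4}{5} \left(-21\right) \left(-367\right) = 288 - - \frac{30828}{5} = 288 + \frac{30828}{5} = \frac{32268}{5}$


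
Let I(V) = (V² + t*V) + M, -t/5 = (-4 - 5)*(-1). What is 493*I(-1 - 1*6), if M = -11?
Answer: 174029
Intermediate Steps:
t = -45 (t = -5*(-4 - 5)*(-1) = -(-45)*(-1) = -5*9 = -45)
I(V) = -11 + V² - 45*V (I(V) = (V² - 45*V) - 11 = -11 + V² - 45*V)
493*I(-1 - 1*6) = 493*(-11 + (-1 - 1*6)² - 45*(-1 - 1*6)) = 493*(-11 + (-1 - 6)² - 45*(-1 - 6)) = 493*(-11 + (-7)² - 45*(-7)) = 493*(-11 + 49 + 315) = 493*353 = 174029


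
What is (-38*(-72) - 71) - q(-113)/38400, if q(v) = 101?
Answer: 102335899/38400 ≈ 2665.0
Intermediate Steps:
(-38*(-72) - 71) - q(-113)/38400 = (-38*(-72) - 71) - 101/38400 = (2736 - 71) - 101/38400 = 2665 - 1*101/38400 = 2665 - 101/38400 = 102335899/38400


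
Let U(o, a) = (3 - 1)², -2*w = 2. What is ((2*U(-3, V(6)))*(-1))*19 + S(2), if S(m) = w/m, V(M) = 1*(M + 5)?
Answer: -305/2 ≈ -152.50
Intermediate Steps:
w = -1 (w = -½*2 = -1)
V(M) = 5 + M (V(M) = 1*(5 + M) = 5 + M)
S(m) = -1/m
U(o, a) = 4 (U(o, a) = 2² = 4)
((2*U(-3, V(6)))*(-1))*19 + S(2) = ((2*4)*(-1))*19 - 1/2 = (8*(-1))*19 - 1*½ = -8*19 - ½ = -152 - ½ = -305/2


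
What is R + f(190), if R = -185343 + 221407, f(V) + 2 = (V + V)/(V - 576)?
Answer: 6959776/193 ≈ 36061.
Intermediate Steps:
f(V) = -2 + 2*V/(-576 + V) (f(V) = -2 + (V + V)/(V - 576) = -2 + (2*V)/(-576 + V) = -2 + 2*V/(-576 + V))
R = 36064
R + f(190) = 36064 + 1152/(-576 + 190) = 36064 + 1152/(-386) = 36064 + 1152*(-1/386) = 36064 - 576/193 = 6959776/193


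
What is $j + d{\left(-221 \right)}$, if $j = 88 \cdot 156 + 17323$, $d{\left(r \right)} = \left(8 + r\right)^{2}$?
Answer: $76420$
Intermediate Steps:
$j = 31051$ ($j = 13728 + 17323 = 31051$)
$j + d{\left(-221 \right)} = 31051 + \left(8 - 221\right)^{2} = 31051 + \left(-213\right)^{2} = 31051 + 45369 = 76420$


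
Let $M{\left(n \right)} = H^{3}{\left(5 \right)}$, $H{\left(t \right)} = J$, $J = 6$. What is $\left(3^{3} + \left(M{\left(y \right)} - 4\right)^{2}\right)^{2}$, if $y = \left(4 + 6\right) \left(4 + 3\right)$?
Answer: $2022390841$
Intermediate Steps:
$y = 70$ ($y = 10 \cdot 7 = 70$)
$H{\left(t \right)} = 6$
$M{\left(n \right)} = 216$ ($M{\left(n \right)} = 6^{3} = 216$)
$\left(3^{3} + \left(M{\left(y \right)} - 4\right)^{2}\right)^{2} = \left(3^{3} + \left(216 - 4\right)^{2}\right)^{2} = \left(27 + 212^{2}\right)^{2} = \left(27 + 44944\right)^{2} = 44971^{2} = 2022390841$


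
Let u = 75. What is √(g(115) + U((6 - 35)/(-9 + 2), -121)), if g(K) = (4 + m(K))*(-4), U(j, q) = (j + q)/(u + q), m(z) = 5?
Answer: I*√867307/161 ≈ 5.7844*I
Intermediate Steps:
U(j, q) = (j + q)/(75 + q)
g(K) = -36 (g(K) = (4 + 5)*(-4) = 9*(-4) = -36)
√(g(115) + U((6 - 35)/(-9 + 2), -121)) = √(-36 + ((6 - 35)/(-9 + 2) - 121)/(75 - 121)) = √(-36 + (-29/(-7) - 121)/(-46)) = √(-36 - (-29*(-⅐) - 121)/46) = √(-36 - (29/7 - 121)/46) = √(-36 - 1/46*(-818/7)) = √(-36 + 409/161) = √(-5387/161) = I*√867307/161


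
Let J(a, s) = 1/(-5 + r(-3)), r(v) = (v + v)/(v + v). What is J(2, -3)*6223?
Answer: -6223/4 ≈ -1555.8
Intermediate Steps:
r(v) = 1 (r(v) = (2*v)/((2*v)) = (2*v)*(1/(2*v)) = 1)
J(a, s) = -1/4 (J(a, s) = 1/(-5 + 1) = 1/(-4) = -1/4)
J(2, -3)*6223 = -1/4*6223 = -6223/4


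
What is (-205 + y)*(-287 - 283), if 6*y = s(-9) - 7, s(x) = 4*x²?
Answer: 86735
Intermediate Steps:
y = 317/6 (y = (4*(-9)² - 7)/6 = (4*81 - 7)/6 = (324 - 7)/6 = (⅙)*317 = 317/6 ≈ 52.833)
(-205 + y)*(-287 - 283) = (-205 + 317/6)*(-287 - 283) = -913/6*(-570) = 86735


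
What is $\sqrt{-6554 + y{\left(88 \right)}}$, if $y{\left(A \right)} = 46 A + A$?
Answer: $i \sqrt{2418} \approx 49.173 i$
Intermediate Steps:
$y{\left(A \right)} = 47 A$
$\sqrt{-6554 + y{\left(88 \right)}} = \sqrt{-6554 + 47 \cdot 88} = \sqrt{-6554 + 4136} = \sqrt{-2418} = i \sqrt{2418}$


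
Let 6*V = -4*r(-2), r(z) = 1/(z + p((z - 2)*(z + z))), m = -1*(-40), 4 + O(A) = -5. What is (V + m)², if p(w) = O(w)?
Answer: 1747684/1089 ≈ 1604.9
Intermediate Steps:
O(A) = -9 (O(A) = -4 - 5 = -9)
m = 40
p(w) = -9
r(z) = 1/(-9 + z) (r(z) = 1/(z - 9) = 1/(-9 + z))
V = 2/33 (V = (-4/(-9 - 2))/6 = (-4/(-11))/6 = (-4*(-1/11))/6 = (⅙)*(4/11) = 2/33 ≈ 0.060606)
(V + m)² = (2/33 + 40)² = (1322/33)² = 1747684/1089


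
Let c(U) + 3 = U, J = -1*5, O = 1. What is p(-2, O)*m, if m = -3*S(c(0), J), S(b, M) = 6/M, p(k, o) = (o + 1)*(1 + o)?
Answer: 72/5 ≈ 14.400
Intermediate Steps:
J = -5
p(k, o) = (1 + o)² (p(k, o) = (1 + o)*(1 + o) = (1 + o)²)
c(U) = -3 + U
m = 18/5 (m = -18/(-5) = -18*(-1)/5 = -3*(-6/5) = 18/5 ≈ 3.6000)
p(-2, O)*m = (1 + 1)²*(18/5) = 2²*(18/5) = 4*(18/5) = 72/5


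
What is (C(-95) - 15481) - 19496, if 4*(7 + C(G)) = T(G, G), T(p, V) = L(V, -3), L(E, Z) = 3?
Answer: -139933/4 ≈ -34983.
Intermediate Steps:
T(p, V) = 3
C(G) = -25/4 (C(G) = -7 + (1/4)*3 = -7 + 3/4 = -25/4)
(C(-95) - 15481) - 19496 = (-25/4 - 15481) - 19496 = -61949/4 - 19496 = -139933/4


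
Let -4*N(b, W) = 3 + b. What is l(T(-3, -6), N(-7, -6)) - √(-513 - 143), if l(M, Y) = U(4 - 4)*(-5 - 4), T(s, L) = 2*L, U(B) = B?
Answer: -4*I*√41 ≈ -25.612*I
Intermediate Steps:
N(b, W) = -¾ - b/4 (N(b, W) = -(3 + b)/4 = -¾ - b/4)
l(M, Y) = 0 (l(M, Y) = (4 - 4)*(-5 - 4) = 0*(-9) = 0)
l(T(-3, -6), N(-7, -6)) - √(-513 - 143) = 0 - √(-513 - 143) = 0 - √(-656) = 0 - 4*I*√41 = -4*I*√41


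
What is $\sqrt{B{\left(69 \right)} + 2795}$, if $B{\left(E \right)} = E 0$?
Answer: $\sqrt{2795} \approx 52.868$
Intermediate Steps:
$B{\left(E \right)} = 0$
$\sqrt{B{\left(69 \right)} + 2795} = \sqrt{0 + 2795} = \sqrt{2795}$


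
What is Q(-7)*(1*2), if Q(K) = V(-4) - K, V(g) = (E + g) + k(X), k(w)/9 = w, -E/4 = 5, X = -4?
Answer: -106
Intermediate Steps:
E = -20 (E = -4*5 = -20)
k(w) = 9*w
V(g) = -56 + g (V(g) = (-20 + g) + 9*(-4) = (-20 + g) - 36 = -56 + g)
Q(K) = -60 - K (Q(K) = (-56 - 4) - K = -60 - K)
Q(-7)*(1*2) = (-60 - 1*(-7))*(1*2) = (-60 + 7)*2 = -53*2 = -106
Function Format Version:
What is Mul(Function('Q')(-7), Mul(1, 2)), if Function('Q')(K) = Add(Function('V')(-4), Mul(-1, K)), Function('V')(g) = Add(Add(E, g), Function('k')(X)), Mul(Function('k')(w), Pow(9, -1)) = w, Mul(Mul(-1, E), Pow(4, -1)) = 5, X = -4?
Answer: -106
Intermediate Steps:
E = -20 (E = Mul(-4, 5) = -20)
Function('k')(w) = Mul(9, w)
Function('V')(g) = Add(-56, g) (Function('V')(g) = Add(Add(-20, g), Mul(9, -4)) = Add(Add(-20, g), -36) = Add(-56, g))
Function('Q')(K) = Add(-60, Mul(-1, K)) (Function('Q')(K) = Add(Add(-56, -4), Mul(-1, K)) = Add(-60, Mul(-1, K)))
Mul(Function('Q')(-7), Mul(1, 2)) = Mul(Add(-60, Mul(-1, -7)), Mul(1, 2)) = Mul(Add(-60, 7), 2) = Mul(-53, 2) = -106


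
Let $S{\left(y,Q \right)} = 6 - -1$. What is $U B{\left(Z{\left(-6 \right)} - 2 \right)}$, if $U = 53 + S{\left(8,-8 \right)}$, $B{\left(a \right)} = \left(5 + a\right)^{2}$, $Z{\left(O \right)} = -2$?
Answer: $60$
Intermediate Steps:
$S{\left(y,Q \right)} = 7$ ($S{\left(y,Q \right)} = 6 + 1 = 7$)
$U = 60$ ($U = 53 + 7 = 60$)
$U B{\left(Z{\left(-6 \right)} - 2 \right)} = 60 \left(5 - 4\right)^{2} = 60 \cdot 1^{2} = 60 \cdot 1 = 60$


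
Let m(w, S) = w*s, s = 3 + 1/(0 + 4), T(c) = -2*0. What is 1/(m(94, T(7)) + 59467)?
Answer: 2/119545 ≈ 1.6730e-5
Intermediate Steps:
T(c) = 0
s = 13/4 (s = 3 + 1/4 = 3 + ¼ = 13/4 ≈ 3.2500)
m(w, S) = 13*w/4 (m(w, S) = w*(13/4) = 13*w/4)
1/(m(94, T(7)) + 59467) = 1/((13/4)*94 + 59467) = 1/(611/2 + 59467) = 1/(119545/2) = 2/119545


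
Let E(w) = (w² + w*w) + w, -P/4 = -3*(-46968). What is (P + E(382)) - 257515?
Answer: -528901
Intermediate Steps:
P = -563616 (P = -(-12)*(-46968) = -4*140904 = -563616)
E(w) = w + 2*w² (E(w) = (w² + w²) + w = 2*w² + w = w + 2*w²)
(P + E(382)) - 257515 = (-563616 + 382*(1 + 2*382)) - 257515 = (-563616 + 382*(1 + 764)) - 257515 = (-563616 + 382*765) - 257515 = (-563616 + 292230) - 257515 = -271386 - 257515 = -528901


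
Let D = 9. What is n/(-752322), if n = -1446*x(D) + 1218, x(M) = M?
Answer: 1966/125387 ≈ 0.015679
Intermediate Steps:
n = -11796 (n = -1446*9 + 1218 = -13014 + 1218 = -11796)
n/(-752322) = -11796/(-752322) = -11796*(-1/752322) = 1966/125387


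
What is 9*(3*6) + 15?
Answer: 177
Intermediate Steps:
9*(3*6) + 15 = 9*18 + 15 = 162 + 15 = 177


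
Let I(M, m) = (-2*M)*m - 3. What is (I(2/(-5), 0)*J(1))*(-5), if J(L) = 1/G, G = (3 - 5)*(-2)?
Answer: 15/4 ≈ 3.7500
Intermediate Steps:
I(M, m) = -3 - 2*M*m (I(M, m) = -2*M*m - 3 = -3 - 2*M*m)
G = 4 (G = -2*(-2) = 4)
J(L) = ¼ (J(L) = 1/4 = ¼)
(I(2/(-5), 0)*J(1))*(-5) = ((-3 - 2*2/(-5)*0)*(¼))*(-5) = ((-3 - 2*2*(-⅕)*0)*(¼))*(-5) = ((-3 - 2*(-⅖)*0)*(¼))*(-5) = ((-3 + 0)*(¼))*(-5) = -3*¼*(-5) = -¾*(-5) = 15/4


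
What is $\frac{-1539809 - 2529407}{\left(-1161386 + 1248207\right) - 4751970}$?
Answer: $\frac{4069216}{4665149} \approx 0.87226$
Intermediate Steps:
$\frac{-1539809 - 2529407}{\left(-1161386 + 1248207\right) - 4751970} = - \frac{4069216}{86821 - 4751970} = - \frac{4069216}{-4665149} = \left(-4069216\right) \left(- \frac{1}{4665149}\right) = \frac{4069216}{4665149}$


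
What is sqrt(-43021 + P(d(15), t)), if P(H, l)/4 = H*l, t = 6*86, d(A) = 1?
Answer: I*sqrt(40957) ≈ 202.38*I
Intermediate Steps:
t = 516
P(H, l) = 4*H*l (P(H, l) = 4*(H*l) = 4*H*l)
sqrt(-43021 + P(d(15), t)) = sqrt(-43021 + 4*1*516) = sqrt(-43021 + 2064) = sqrt(-40957) = I*sqrt(40957)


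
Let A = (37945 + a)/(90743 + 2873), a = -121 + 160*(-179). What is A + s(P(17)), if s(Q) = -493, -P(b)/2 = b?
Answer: -2883969/5851 ≈ -492.90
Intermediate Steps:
P(b) = -2*b
a = -28761 (a = -121 - 28640 = -28761)
A = 574/5851 (A = (37945 - 28761)/(90743 + 2873) = 9184/93616 = 9184*(1/93616) = 574/5851 ≈ 0.098103)
A + s(P(17)) = 574/5851 - 493 = -2883969/5851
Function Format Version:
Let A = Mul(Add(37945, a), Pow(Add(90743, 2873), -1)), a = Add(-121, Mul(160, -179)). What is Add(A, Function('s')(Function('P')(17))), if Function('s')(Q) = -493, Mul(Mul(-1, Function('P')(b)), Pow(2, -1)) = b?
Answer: Rational(-2883969, 5851) ≈ -492.90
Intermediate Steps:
Function('P')(b) = Mul(-2, b)
a = -28761 (a = Add(-121, -28640) = -28761)
A = Rational(574, 5851) (A = Mul(Add(37945, -28761), Pow(Add(90743, 2873), -1)) = Mul(9184, Pow(93616, -1)) = Mul(9184, Rational(1, 93616)) = Rational(574, 5851) ≈ 0.098103)
Add(A, Function('s')(Function('P')(17))) = Add(Rational(574, 5851), -493) = Rational(-2883969, 5851)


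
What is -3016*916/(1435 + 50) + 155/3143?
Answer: -8682797633/4667355 ≈ -1860.3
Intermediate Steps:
-3016*916/(1435 + 50) + 155/3143 = -3016/(1485*(1/916)) + 155*(1/3143) = -3016/1485/916 + 155/3143 = -3016*916/1485 + 155/3143 = -2762656/1485 + 155/3143 = -8682797633/4667355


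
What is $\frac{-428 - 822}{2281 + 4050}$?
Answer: $- \frac{1250}{6331} \approx -0.19744$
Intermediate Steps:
$\frac{-428 - 822}{2281 + 4050} = - \frac{1250}{6331}$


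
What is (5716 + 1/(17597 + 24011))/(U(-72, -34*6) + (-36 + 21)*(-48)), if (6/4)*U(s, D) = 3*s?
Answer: 237831329/23966208 ≈ 9.9236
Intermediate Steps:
U(s, D) = 2*s (U(s, D) = 2*(3*s)/3 = 2*s)
(5716 + 1/(17597 + 24011))/(U(-72, -34*6) + (-36 + 21)*(-48)) = (5716 + 1/(17597 + 24011))/(2*(-72) + (-36 + 21)*(-48)) = (5716 + 1/41608)/(-144 - 15*(-48)) = (5716 + 1/41608)/(-144 + 720) = (237831329/41608)/576 = (237831329/41608)*(1/576) = 237831329/23966208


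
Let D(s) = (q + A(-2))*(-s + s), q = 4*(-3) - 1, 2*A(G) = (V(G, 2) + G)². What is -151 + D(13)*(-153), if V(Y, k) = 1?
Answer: -151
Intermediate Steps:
A(G) = (1 + G)²/2
q = -13 (q = -12 - 1 = -13)
D(s) = 0 (D(s) = (-13 + (1 - 2)²/2)*(-s + s) = (-13 + (½)*(-1)²)*0 = (-13 + (½)*1)*0 = (-13 + ½)*0 = -25/2*0 = 0)
-151 + D(13)*(-153) = -151 + 0*(-153) = -151 + 0 = -151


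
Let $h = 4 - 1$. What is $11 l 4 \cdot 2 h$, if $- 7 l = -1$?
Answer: $\frac{264}{7} \approx 37.714$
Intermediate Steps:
$l = \frac{1}{7}$ ($l = \left(- \frac{1}{7}\right) \left(-1\right) = \frac{1}{7} \approx 0.14286$)
$h = 3$ ($h = 4 - 1 = 3$)
$11 l 4 \cdot 2 h = 11 \cdot \frac{1}{7} \cdot 4 \cdot 2 \cdot 3 = 11 \cdot \frac{4}{7} \cdot 6 = \frac{44}{7} \cdot 6 = \frac{264}{7}$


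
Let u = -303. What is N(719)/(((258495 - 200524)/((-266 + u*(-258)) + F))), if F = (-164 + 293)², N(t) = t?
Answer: 67980731/57971 ≈ 1172.7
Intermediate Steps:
F = 16641 (F = 129² = 16641)
N(719)/(((258495 - 200524)/((-266 + u*(-258)) + F))) = 719/(((258495 - 200524)/((-266 - 303*(-258)) + 16641))) = 719/((57971/((-266 + 78174) + 16641))) = 719/((57971/(77908 + 16641))) = 719/((57971/94549)) = 719/((57971*(1/94549))) = 719/(57971/94549) = 719*(94549/57971) = 67980731/57971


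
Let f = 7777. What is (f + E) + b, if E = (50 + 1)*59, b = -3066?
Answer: 7720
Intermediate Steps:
E = 3009 (E = 51*59 = 3009)
(f + E) + b = (7777 + 3009) - 3066 = 10786 - 3066 = 7720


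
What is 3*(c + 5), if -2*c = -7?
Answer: 51/2 ≈ 25.500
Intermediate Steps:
c = 7/2 (c = -½*(-7) = 7/2 ≈ 3.5000)
3*(c + 5) = 3*(7/2 + 5) = 3*(17/2) = 51/2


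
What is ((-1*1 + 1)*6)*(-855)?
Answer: 0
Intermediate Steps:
((-1*1 + 1)*6)*(-855) = ((-1 + 1)*6)*(-855) = (0*6)*(-855) = 0*(-855) = 0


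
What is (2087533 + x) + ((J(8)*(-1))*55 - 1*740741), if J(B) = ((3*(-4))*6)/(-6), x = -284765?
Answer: 1061367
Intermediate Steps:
J(B) = 12 (J(B) = -12*6*(-⅙) = -72*(-⅙) = 12)
(2087533 + x) + ((J(8)*(-1))*55 - 1*740741) = (2087533 - 284765) + ((12*(-1))*55 - 1*740741) = 1802768 + (-12*55 - 740741) = 1802768 + (-660 - 740741) = 1802768 - 741401 = 1061367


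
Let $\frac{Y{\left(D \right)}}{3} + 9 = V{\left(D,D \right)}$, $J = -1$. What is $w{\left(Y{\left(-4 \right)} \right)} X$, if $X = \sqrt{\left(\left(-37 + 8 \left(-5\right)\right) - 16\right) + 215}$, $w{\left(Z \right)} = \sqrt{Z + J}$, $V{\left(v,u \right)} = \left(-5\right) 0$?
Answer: $2 i \sqrt{854} \approx 58.447 i$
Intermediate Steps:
$V{\left(v,u \right)} = 0$
$Y{\left(D \right)} = -27$ ($Y{\left(D \right)} = -27 + 3 \cdot 0 = -27 + 0 = -27$)
$w{\left(Z \right)} = \sqrt{-1 + Z}$ ($w{\left(Z \right)} = \sqrt{Z - 1} = \sqrt{-1 + Z}$)
$X = \sqrt{122}$ ($X = \sqrt{\left(\left(-37 - 40\right) - 16\right) + 215} = \sqrt{\left(-77 - 16\right) + 215} = \sqrt{-93 + 215} = \sqrt{122} \approx 11.045$)
$w{\left(Y{\left(-4 \right)} \right)} X = \sqrt{-1 - 27} \sqrt{122} = \sqrt{-28} \sqrt{122} = 2 i \sqrt{7} \sqrt{122} = 2 i \sqrt{854}$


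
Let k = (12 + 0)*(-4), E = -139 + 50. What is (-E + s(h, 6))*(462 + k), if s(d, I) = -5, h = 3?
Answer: 34776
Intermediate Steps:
E = -89
k = -48 (k = 12*(-4) = -48)
(-E + s(h, 6))*(462 + k) = (-1*(-89) - 5)*(462 - 48) = (89 - 5)*414 = 84*414 = 34776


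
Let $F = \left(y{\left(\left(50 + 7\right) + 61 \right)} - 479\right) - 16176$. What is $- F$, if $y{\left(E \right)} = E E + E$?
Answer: $2613$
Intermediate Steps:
$y{\left(E \right)} = E + E^{2}$ ($y{\left(E \right)} = E^{2} + E = E + E^{2}$)
$F = -2613$ ($F = \left(\left(\left(50 + 7\right) + 61\right) \left(1 + \left(\left(50 + 7\right) + 61\right)\right) - 479\right) - 16176 = \left(\left(57 + 61\right) \left(1 + \left(57 + 61\right)\right) - 479\right) - 16176 = \left(118 \left(1 + 118\right) - 479\right) - 16176 = \left(118 \cdot 119 - 479\right) - 16176 = \left(14042 - 479\right) - 16176 = 13563 - 16176 = -2613$)
$- F = \left(-1\right) \left(-2613\right) = 2613$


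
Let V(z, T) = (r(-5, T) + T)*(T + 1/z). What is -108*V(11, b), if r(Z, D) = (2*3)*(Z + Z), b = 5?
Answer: 30240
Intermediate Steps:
r(Z, D) = 12*Z (r(Z, D) = 6*(2*Z) = 12*Z)
V(z, T) = (-60 + T)*(T + 1/z) (V(z, T) = (12*(-5) + T)*(T + 1/z) = (-60 + T)*(T + 1/z))
-108*V(11, b) = -108*(-60 + 5 + 5*11*(-60 + 5))/11 = -108*(-60 + 5 + 5*11*(-55))/11 = -108*(-60 + 5 - 3025)/11 = -108*(-3080)/11 = -108*(-280) = 30240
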